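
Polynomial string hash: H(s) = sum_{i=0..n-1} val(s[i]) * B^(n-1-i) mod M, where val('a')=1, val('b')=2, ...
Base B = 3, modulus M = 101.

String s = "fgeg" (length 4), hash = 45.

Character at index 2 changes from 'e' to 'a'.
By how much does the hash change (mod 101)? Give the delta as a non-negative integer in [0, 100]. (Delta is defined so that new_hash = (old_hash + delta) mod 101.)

Delta formula: (val(new) - val(old)) * B^(n-1-k) mod M
  val('a') - val('e') = 1 - 5 = -4
  B^(n-1-k) = 3^1 mod 101 = 3
  Delta = -4 * 3 mod 101 = 89

Answer: 89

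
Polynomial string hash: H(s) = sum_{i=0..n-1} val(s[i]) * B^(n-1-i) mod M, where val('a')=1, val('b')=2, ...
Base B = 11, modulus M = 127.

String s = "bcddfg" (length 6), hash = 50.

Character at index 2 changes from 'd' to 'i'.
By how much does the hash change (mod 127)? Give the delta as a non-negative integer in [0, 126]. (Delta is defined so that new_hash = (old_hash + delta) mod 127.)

Answer: 51

Derivation:
Delta formula: (val(new) - val(old)) * B^(n-1-k) mod M
  val('i') - val('d') = 9 - 4 = 5
  B^(n-1-k) = 11^3 mod 127 = 61
  Delta = 5 * 61 mod 127 = 51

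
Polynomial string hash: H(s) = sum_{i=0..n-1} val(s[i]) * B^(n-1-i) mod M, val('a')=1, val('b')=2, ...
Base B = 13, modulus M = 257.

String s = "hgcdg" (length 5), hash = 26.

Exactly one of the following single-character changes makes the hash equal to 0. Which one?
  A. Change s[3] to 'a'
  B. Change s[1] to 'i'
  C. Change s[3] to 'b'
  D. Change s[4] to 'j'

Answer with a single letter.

Option A: s[3]='d'->'a', delta=(1-4)*13^1 mod 257 = 218, hash=26+218 mod 257 = 244
Option B: s[1]='g'->'i', delta=(9-7)*13^3 mod 257 = 25, hash=26+25 mod 257 = 51
Option C: s[3]='d'->'b', delta=(2-4)*13^1 mod 257 = 231, hash=26+231 mod 257 = 0 <-- target
Option D: s[4]='g'->'j', delta=(10-7)*13^0 mod 257 = 3, hash=26+3 mod 257 = 29

Answer: C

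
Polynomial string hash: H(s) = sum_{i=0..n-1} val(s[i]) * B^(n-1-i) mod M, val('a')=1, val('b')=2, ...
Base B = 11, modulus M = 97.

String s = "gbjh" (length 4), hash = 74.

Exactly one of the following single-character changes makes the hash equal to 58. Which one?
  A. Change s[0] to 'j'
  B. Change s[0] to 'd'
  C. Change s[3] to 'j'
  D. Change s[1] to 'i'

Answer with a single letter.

Answer: B

Derivation:
Option A: s[0]='g'->'j', delta=(10-7)*11^3 mod 97 = 16, hash=74+16 mod 97 = 90
Option B: s[0]='g'->'d', delta=(4-7)*11^3 mod 97 = 81, hash=74+81 mod 97 = 58 <-- target
Option C: s[3]='h'->'j', delta=(10-8)*11^0 mod 97 = 2, hash=74+2 mod 97 = 76
Option D: s[1]='b'->'i', delta=(9-2)*11^2 mod 97 = 71, hash=74+71 mod 97 = 48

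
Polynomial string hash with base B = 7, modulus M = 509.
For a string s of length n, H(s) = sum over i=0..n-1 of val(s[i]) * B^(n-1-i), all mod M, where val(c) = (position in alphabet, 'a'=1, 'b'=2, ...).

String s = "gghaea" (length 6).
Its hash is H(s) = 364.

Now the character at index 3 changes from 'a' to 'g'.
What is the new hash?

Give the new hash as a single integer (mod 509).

Answer: 149

Derivation:
val('a') = 1, val('g') = 7
Position k = 3, exponent = n-1-k = 2
B^2 mod M = 7^2 mod 509 = 49
Delta = (7 - 1) * 49 mod 509 = 294
New hash = (364 + 294) mod 509 = 149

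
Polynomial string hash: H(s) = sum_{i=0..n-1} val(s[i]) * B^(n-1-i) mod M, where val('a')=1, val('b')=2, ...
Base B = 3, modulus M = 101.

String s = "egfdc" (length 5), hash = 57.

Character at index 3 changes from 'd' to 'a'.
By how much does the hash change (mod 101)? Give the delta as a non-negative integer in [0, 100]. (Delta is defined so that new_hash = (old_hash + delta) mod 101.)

Answer: 92

Derivation:
Delta formula: (val(new) - val(old)) * B^(n-1-k) mod M
  val('a') - val('d') = 1 - 4 = -3
  B^(n-1-k) = 3^1 mod 101 = 3
  Delta = -3 * 3 mod 101 = 92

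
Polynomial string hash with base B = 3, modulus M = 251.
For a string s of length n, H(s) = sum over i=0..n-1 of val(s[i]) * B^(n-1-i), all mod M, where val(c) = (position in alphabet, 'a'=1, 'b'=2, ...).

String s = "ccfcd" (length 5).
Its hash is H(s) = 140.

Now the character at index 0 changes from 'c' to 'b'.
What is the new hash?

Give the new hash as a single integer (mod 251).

val('c') = 3, val('b') = 2
Position k = 0, exponent = n-1-k = 4
B^4 mod M = 3^4 mod 251 = 81
Delta = (2 - 3) * 81 mod 251 = 170
New hash = (140 + 170) mod 251 = 59

Answer: 59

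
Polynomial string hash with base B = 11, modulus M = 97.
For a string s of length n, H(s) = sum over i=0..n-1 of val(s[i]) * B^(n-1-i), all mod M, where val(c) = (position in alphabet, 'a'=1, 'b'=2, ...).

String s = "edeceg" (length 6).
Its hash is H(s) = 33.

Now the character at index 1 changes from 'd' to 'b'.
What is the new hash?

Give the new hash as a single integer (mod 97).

Answer: 45

Derivation:
val('d') = 4, val('b') = 2
Position k = 1, exponent = n-1-k = 4
B^4 mod M = 11^4 mod 97 = 91
Delta = (2 - 4) * 91 mod 97 = 12
New hash = (33 + 12) mod 97 = 45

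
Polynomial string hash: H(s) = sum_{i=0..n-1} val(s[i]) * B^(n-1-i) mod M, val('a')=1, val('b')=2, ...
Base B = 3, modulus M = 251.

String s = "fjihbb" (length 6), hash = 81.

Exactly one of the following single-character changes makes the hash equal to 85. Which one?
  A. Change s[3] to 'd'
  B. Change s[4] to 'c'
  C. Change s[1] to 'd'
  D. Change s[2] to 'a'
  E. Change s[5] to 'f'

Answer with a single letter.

Answer: E

Derivation:
Option A: s[3]='h'->'d', delta=(4-8)*3^2 mod 251 = 215, hash=81+215 mod 251 = 45
Option B: s[4]='b'->'c', delta=(3-2)*3^1 mod 251 = 3, hash=81+3 mod 251 = 84
Option C: s[1]='j'->'d', delta=(4-10)*3^4 mod 251 = 16, hash=81+16 mod 251 = 97
Option D: s[2]='i'->'a', delta=(1-9)*3^3 mod 251 = 35, hash=81+35 mod 251 = 116
Option E: s[5]='b'->'f', delta=(6-2)*3^0 mod 251 = 4, hash=81+4 mod 251 = 85 <-- target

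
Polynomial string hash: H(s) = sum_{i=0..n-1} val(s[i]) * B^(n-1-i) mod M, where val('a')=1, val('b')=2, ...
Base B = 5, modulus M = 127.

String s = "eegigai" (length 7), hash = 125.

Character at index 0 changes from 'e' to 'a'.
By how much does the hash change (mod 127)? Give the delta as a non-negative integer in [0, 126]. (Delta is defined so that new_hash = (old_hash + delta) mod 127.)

Delta formula: (val(new) - val(old)) * B^(n-1-k) mod M
  val('a') - val('e') = 1 - 5 = -4
  B^(n-1-k) = 5^6 mod 127 = 4
  Delta = -4 * 4 mod 127 = 111

Answer: 111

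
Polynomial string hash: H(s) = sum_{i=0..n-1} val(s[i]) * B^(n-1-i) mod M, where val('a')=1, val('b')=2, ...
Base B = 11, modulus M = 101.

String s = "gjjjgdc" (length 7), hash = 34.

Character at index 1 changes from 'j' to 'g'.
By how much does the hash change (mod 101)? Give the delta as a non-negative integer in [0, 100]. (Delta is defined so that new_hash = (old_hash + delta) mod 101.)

Delta formula: (val(new) - val(old)) * B^(n-1-k) mod M
  val('g') - val('j') = 7 - 10 = -3
  B^(n-1-k) = 11^5 mod 101 = 57
  Delta = -3 * 57 mod 101 = 31

Answer: 31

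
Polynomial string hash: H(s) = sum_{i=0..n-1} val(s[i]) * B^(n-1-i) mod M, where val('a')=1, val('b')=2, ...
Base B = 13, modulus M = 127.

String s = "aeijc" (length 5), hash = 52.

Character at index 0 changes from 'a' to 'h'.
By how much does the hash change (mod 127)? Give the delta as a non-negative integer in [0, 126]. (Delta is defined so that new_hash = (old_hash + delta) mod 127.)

Answer: 29

Derivation:
Delta formula: (val(new) - val(old)) * B^(n-1-k) mod M
  val('h') - val('a') = 8 - 1 = 7
  B^(n-1-k) = 13^4 mod 127 = 113
  Delta = 7 * 113 mod 127 = 29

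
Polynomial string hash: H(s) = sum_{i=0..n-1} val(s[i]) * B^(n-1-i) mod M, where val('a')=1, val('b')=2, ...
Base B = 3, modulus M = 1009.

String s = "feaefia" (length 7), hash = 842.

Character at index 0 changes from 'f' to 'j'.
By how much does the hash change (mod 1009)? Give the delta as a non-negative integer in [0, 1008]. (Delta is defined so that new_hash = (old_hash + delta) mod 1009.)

Answer: 898

Derivation:
Delta formula: (val(new) - val(old)) * B^(n-1-k) mod M
  val('j') - val('f') = 10 - 6 = 4
  B^(n-1-k) = 3^6 mod 1009 = 729
  Delta = 4 * 729 mod 1009 = 898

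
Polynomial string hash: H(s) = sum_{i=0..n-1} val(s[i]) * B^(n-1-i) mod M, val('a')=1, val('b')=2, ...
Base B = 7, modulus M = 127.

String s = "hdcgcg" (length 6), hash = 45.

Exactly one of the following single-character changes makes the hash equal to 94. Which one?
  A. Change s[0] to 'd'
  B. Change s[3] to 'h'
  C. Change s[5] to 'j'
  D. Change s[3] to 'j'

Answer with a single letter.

Answer: B

Derivation:
Option A: s[0]='h'->'d', delta=(4-8)*7^5 mod 127 = 82, hash=45+82 mod 127 = 0
Option B: s[3]='g'->'h', delta=(8-7)*7^2 mod 127 = 49, hash=45+49 mod 127 = 94 <-- target
Option C: s[5]='g'->'j', delta=(10-7)*7^0 mod 127 = 3, hash=45+3 mod 127 = 48
Option D: s[3]='g'->'j', delta=(10-7)*7^2 mod 127 = 20, hash=45+20 mod 127 = 65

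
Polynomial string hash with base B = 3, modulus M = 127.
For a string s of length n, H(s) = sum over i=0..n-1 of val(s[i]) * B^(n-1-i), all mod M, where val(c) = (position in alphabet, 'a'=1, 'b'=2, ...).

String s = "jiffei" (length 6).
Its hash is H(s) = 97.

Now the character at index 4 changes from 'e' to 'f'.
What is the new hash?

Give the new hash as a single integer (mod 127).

val('e') = 5, val('f') = 6
Position k = 4, exponent = n-1-k = 1
B^1 mod M = 3^1 mod 127 = 3
Delta = (6 - 5) * 3 mod 127 = 3
New hash = (97 + 3) mod 127 = 100

Answer: 100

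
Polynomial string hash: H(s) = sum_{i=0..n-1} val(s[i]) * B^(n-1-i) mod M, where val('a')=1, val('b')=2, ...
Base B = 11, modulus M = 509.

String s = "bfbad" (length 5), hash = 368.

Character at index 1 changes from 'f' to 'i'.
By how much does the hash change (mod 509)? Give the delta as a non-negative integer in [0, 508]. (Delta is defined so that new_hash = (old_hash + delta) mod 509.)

Delta formula: (val(new) - val(old)) * B^(n-1-k) mod M
  val('i') - val('f') = 9 - 6 = 3
  B^(n-1-k) = 11^3 mod 509 = 313
  Delta = 3 * 313 mod 509 = 430

Answer: 430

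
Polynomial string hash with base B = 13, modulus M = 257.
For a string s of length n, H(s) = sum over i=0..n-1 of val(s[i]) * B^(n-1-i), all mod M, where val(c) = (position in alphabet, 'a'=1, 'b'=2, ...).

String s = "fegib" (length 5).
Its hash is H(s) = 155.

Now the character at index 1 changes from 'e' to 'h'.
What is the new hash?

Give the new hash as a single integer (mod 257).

Answer: 64

Derivation:
val('e') = 5, val('h') = 8
Position k = 1, exponent = n-1-k = 3
B^3 mod M = 13^3 mod 257 = 141
Delta = (8 - 5) * 141 mod 257 = 166
New hash = (155 + 166) mod 257 = 64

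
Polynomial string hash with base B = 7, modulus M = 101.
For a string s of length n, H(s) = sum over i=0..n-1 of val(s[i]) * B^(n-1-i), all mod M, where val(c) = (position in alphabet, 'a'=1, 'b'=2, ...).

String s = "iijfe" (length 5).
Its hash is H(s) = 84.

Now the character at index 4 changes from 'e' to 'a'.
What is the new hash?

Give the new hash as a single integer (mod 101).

Answer: 80

Derivation:
val('e') = 5, val('a') = 1
Position k = 4, exponent = n-1-k = 0
B^0 mod M = 7^0 mod 101 = 1
Delta = (1 - 5) * 1 mod 101 = 97
New hash = (84 + 97) mod 101 = 80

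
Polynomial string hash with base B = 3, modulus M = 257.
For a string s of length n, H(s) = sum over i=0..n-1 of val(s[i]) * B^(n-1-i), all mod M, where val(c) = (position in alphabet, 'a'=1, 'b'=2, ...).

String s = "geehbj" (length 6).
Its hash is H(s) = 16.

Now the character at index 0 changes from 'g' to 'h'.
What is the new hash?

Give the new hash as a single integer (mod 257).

Answer: 2

Derivation:
val('g') = 7, val('h') = 8
Position k = 0, exponent = n-1-k = 5
B^5 mod M = 3^5 mod 257 = 243
Delta = (8 - 7) * 243 mod 257 = 243
New hash = (16 + 243) mod 257 = 2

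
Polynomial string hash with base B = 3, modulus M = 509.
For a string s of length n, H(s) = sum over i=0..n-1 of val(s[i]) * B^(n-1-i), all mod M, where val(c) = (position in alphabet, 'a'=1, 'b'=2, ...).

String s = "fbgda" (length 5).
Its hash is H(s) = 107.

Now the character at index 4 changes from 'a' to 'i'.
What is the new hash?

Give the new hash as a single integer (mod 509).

val('a') = 1, val('i') = 9
Position k = 4, exponent = n-1-k = 0
B^0 mod M = 3^0 mod 509 = 1
Delta = (9 - 1) * 1 mod 509 = 8
New hash = (107 + 8) mod 509 = 115

Answer: 115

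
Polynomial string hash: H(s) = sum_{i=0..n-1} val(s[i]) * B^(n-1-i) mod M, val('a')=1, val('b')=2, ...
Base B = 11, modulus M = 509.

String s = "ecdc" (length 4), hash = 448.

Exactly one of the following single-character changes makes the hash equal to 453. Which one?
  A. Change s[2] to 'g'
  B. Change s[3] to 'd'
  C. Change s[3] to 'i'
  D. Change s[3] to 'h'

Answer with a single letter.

Answer: D

Derivation:
Option A: s[2]='d'->'g', delta=(7-4)*11^1 mod 509 = 33, hash=448+33 mod 509 = 481
Option B: s[3]='c'->'d', delta=(4-3)*11^0 mod 509 = 1, hash=448+1 mod 509 = 449
Option C: s[3]='c'->'i', delta=(9-3)*11^0 mod 509 = 6, hash=448+6 mod 509 = 454
Option D: s[3]='c'->'h', delta=(8-3)*11^0 mod 509 = 5, hash=448+5 mod 509 = 453 <-- target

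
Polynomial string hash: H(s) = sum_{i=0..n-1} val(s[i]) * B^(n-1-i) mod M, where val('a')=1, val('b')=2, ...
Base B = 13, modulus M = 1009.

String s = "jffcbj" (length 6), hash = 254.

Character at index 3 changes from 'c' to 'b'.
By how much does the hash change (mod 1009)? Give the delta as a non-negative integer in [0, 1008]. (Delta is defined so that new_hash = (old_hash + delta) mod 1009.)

Answer: 840

Derivation:
Delta formula: (val(new) - val(old)) * B^(n-1-k) mod M
  val('b') - val('c') = 2 - 3 = -1
  B^(n-1-k) = 13^2 mod 1009 = 169
  Delta = -1 * 169 mod 1009 = 840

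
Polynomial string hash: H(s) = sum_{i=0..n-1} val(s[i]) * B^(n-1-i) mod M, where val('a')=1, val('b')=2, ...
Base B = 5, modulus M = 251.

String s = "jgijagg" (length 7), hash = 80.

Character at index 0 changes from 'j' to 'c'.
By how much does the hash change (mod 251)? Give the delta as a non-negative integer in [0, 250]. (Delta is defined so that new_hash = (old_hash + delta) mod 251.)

Answer: 61

Derivation:
Delta formula: (val(new) - val(old)) * B^(n-1-k) mod M
  val('c') - val('j') = 3 - 10 = -7
  B^(n-1-k) = 5^6 mod 251 = 63
  Delta = -7 * 63 mod 251 = 61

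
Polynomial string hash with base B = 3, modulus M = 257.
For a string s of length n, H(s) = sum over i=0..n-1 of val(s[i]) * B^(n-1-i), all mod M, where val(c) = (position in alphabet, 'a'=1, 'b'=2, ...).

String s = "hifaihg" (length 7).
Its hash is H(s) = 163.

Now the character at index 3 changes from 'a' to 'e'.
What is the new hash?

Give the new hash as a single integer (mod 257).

Answer: 14

Derivation:
val('a') = 1, val('e') = 5
Position k = 3, exponent = n-1-k = 3
B^3 mod M = 3^3 mod 257 = 27
Delta = (5 - 1) * 27 mod 257 = 108
New hash = (163 + 108) mod 257 = 14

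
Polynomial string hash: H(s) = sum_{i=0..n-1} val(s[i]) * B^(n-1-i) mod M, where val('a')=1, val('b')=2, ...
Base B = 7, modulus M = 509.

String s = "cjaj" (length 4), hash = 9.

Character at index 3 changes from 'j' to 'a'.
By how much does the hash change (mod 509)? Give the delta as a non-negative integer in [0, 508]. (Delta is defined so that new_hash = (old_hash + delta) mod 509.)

Delta formula: (val(new) - val(old)) * B^(n-1-k) mod M
  val('a') - val('j') = 1 - 10 = -9
  B^(n-1-k) = 7^0 mod 509 = 1
  Delta = -9 * 1 mod 509 = 500

Answer: 500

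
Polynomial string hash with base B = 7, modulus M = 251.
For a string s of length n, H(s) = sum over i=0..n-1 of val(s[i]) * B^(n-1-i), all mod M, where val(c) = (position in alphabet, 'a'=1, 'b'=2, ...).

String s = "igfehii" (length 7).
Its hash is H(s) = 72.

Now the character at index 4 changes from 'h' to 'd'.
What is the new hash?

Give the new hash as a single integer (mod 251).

val('h') = 8, val('d') = 4
Position k = 4, exponent = n-1-k = 2
B^2 mod M = 7^2 mod 251 = 49
Delta = (4 - 8) * 49 mod 251 = 55
New hash = (72 + 55) mod 251 = 127

Answer: 127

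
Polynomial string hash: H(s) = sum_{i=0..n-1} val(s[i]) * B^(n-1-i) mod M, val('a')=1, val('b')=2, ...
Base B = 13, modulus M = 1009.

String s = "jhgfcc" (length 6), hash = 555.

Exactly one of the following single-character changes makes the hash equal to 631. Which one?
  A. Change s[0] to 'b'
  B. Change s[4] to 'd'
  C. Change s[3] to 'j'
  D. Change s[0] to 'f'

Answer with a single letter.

Option A: s[0]='j'->'b', delta=(2-10)*13^5 mod 1009 = 152, hash=555+152 mod 1009 = 707
Option B: s[4]='c'->'d', delta=(4-3)*13^1 mod 1009 = 13, hash=555+13 mod 1009 = 568
Option C: s[3]='f'->'j', delta=(10-6)*13^2 mod 1009 = 676, hash=555+676 mod 1009 = 222
Option D: s[0]='j'->'f', delta=(6-10)*13^5 mod 1009 = 76, hash=555+76 mod 1009 = 631 <-- target

Answer: D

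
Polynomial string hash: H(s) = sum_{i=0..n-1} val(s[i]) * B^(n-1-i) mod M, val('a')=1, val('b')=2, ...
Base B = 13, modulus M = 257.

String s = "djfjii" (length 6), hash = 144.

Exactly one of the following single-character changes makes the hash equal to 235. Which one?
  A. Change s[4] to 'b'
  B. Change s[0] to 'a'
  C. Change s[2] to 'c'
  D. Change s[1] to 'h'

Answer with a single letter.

Answer: C

Derivation:
Option A: s[4]='i'->'b', delta=(2-9)*13^1 mod 257 = 166, hash=144+166 mod 257 = 53
Option B: s[0]='d'->'a', delta=(1-4)*13^5 mod 257 = 216, hash=144+216 mod 257 = 103
Option C: s[2]='f'->'c', delta=(3-6)*13^3 mod 257 = 91, hash=144+91 mod 257 = 235 <-- target
Option D: s[1]='j'->'h', delta=(8-10)*13^4 mod 257 = 189, hash=144+189 mod 257 = 76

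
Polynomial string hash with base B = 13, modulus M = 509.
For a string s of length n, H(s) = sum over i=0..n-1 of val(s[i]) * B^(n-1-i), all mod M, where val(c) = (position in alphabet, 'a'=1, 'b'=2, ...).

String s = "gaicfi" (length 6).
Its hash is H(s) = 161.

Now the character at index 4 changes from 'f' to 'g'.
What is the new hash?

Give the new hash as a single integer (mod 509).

Answer: 174

Derivation:
val('f') = 6, val('g') = 7
Position k = 4, exponent = n-1-k = 1
B^1 mod M = 13^1 mod 509 = 13
Delta = (7 - 6) * 13 mod 509 = 13
New hash = (161 + 13) mod 509 = 174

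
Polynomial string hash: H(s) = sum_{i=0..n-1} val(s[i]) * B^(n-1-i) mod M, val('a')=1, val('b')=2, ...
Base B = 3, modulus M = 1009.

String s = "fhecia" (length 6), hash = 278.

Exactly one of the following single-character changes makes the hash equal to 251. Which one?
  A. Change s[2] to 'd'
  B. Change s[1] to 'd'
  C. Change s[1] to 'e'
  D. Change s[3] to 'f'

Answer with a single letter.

Answer: A

Derivation:
Option A: s[2]='e'->'d', delta=(4-5)*3^3 mod 1009 = 982, hash=278+982 mod 1009 = 251 <-- target
Option B: s[1]='h'->'d', delta=(4-8)*3^4 mod 1009 = 685, hash=278+685 mod 1009 = 963
Option C: s[1]='h'->'e', delta=(5-8)*3^4 mod 1009 = 766, hash=278+766 mod 1009 = 35
Option D: s[3]='c'->'f', delta=(6-3)*3^2 mod 1009 = 27, hash=278+27 mod 1009 = 305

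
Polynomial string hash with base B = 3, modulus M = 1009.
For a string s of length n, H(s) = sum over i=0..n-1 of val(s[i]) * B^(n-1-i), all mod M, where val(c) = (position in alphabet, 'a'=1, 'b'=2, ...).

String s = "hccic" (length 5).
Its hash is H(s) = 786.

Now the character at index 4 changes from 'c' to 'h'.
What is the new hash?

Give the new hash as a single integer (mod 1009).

Answer: 791

Derivation:
val('c') = 3, val('h') = 8
Position k = 4, exponent = n-1-k = 0
B^0 mod M = 3^0 mod 1009 = 1
Delta = (8 - 3) * 1 mod 1009 = 5
New hash = (786 + 5) mod 1009 = 791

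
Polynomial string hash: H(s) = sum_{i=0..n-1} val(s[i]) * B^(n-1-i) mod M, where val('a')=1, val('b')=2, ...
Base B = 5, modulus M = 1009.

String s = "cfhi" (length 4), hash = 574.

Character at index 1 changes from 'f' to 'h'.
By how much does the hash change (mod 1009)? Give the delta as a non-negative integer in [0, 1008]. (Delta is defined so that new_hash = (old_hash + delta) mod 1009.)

Delta formula: (val(new) - val(old)) * B^(n-1-k) mod M
  val('h') - val('f') = 8 - 6 = 2
  B^(n-1-k) = 5^2 mod 1009 = 25
  Delta = 2 * 25 mod 1009 = 50

Answer: 50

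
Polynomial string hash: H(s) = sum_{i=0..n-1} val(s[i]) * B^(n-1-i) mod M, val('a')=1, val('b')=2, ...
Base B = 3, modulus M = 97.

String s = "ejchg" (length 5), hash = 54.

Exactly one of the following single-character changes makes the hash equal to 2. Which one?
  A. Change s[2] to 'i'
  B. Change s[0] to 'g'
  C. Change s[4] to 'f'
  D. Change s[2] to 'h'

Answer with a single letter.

Answer: D

Derivation:
Option A: s[2]='c'->'i', delta=(9-3)*3^2 mod 97 = 54, hash=54+54 mod 97 = 11
Option B: s[0]='e'->'g', delta=(7-5)*3^4 mod 97 = 65, hash=54+65 mod 97 = 22
Option C: s[4]='g'->'f', delta=(6-7)*3^0 mod 97 = 96, hash=54+96 mod 97 = 53
Option D: s[2]='c'->'h', delta=(8-3)*3^2 mod 97 = 45, hash=54+45 mod 97 = 2 <-- target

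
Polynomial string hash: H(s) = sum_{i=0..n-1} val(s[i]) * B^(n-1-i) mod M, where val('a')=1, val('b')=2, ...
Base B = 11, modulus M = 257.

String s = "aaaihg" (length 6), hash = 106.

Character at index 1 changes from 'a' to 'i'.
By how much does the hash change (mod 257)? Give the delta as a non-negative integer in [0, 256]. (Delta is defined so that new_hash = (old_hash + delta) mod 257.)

Answer: 193

Derivation:
Delta formula: (val(new) - val(old)) * B^(n-1-k) mod M
  val('i') - val('a') = 9 - 1 = 8
  B^(n-1-k) = 11^4 mod 257 = 249
  Delta = 8 * 249 mod 257 = 193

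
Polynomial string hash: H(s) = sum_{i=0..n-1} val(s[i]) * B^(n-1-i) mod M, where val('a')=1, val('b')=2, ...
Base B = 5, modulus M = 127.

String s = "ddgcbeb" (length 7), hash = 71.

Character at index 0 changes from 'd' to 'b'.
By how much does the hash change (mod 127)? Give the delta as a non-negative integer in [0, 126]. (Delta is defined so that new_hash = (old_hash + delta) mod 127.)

Answer: 119

Derivation:
Delta formula: (val(new) - val(old)) * B^(n-1-k) mod M
  val('b') - val('d') = 2 - 4 = -2
  B^(n-1-k) = 5^6 mod 127 = 4
  Delta = -2 * 4 mod 127 = 119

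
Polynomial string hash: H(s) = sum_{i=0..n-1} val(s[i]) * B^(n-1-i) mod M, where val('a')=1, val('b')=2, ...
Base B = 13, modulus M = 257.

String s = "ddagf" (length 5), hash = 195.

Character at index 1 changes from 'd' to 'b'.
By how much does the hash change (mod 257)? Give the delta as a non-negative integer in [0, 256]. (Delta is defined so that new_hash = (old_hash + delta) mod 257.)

Delta formula: (val(new) - val(old)) * B^(n-1-k) mod M
  val('b') - val('d') = 2 - 4 = -2
  B^(n-1-k) = 13^3 mod 257 = 141
  Delta = -2 * 141 mod 257 = 232

Answer: 232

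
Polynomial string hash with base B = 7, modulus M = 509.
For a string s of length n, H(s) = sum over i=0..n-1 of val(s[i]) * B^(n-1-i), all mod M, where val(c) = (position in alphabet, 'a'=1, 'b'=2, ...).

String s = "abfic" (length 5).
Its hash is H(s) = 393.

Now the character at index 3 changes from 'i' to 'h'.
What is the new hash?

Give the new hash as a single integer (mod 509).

val('i') = 9, val('h') = 8
Position k = 3, exponent = n-1-k = 1
B^1 mod M = 7^1 mod 509 = 7
Delta = (8 - 9) * 7 mod 509 = 502
New hash = (393 + 502) mod 509 = 386

Answer: 386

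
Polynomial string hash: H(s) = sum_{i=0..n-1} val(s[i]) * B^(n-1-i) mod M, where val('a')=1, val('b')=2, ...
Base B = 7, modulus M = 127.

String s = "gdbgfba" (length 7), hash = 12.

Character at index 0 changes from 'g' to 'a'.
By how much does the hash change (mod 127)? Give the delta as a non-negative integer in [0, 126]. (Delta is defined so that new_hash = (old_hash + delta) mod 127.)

Delta formula: (val(new) - val(old)) * B^(n-1-k) mod M
  val('a') - val('g') = 1 - 7 = -6
  B^(n-1-k) = 7^6 mod 127 = 47
  Delta = -6 * 47 mod 127 = 99

Answer: 99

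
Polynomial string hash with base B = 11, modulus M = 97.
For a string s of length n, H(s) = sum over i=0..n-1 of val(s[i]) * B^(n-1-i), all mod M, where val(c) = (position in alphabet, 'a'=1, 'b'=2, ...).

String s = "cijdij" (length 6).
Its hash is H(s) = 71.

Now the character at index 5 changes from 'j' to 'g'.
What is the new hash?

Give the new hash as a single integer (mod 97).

val('j') = 10, val('g') = 7
Position k = 5, exponent = n-1-k = 0
B^0 mod M = 11^0 mod 97 = 1
Delta = (7 - 10) * 1 mod 97 = 94
New hash = (71 + 94) mod 97 = 68

Answer: 68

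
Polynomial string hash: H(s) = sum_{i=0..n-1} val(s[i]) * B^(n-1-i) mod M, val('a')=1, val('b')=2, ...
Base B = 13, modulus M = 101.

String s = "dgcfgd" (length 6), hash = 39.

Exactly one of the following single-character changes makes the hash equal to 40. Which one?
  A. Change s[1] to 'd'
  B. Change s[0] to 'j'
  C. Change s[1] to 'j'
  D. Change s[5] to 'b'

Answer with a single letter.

Answer: B

Derivation:
Option A: s[1]='g'->'d', delta=(4-7)*13^4 mod 101 = 66, hash=39+66 mod 101 = 4
Option B: s[0]='d'->'j', delta=(10-4)*13^5 mod 101 = 1, hash=39+1 mod 101 = 40 <-- target
Option C: s[1]='g'->'j', delta=(10-7)*13^4 mod 101 = 35, hash=39+35 mod 101 = 74
Option D: s[5]='d'->'b', delta=(2-4)*13^0 mod 101 = 99, hash=39+99 mod 101 = 37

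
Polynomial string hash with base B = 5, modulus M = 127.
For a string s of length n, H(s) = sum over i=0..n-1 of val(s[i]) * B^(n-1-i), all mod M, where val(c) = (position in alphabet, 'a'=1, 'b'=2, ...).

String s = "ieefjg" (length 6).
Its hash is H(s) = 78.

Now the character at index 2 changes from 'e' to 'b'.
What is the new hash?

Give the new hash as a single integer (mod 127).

Answer: 84

Derivation:
val('e') = 5, val('b') = 2
Position k = 2, exponent = n-1-k = 3
B^3 mod M = 5^3 mod 127 = 125
Delta = (2 - 5) * 125 mod 127 = 6
New hash = (78 + 6) mod 127 = 84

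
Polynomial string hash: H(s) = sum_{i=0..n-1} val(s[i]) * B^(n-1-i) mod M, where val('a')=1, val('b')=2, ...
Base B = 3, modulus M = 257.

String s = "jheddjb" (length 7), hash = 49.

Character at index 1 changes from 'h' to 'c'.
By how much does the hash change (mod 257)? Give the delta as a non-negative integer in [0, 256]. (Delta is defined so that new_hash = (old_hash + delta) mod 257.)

Delta formula: (val(new) - val(old)) * B^(n-1-k) mod M
  val('c') - val('h') = 3 - 8 = -5
  B^(n-1-k) = 3^5 mod 257 = 243
  Delta = -5 * 243 mod 257 = 70

Answer: 70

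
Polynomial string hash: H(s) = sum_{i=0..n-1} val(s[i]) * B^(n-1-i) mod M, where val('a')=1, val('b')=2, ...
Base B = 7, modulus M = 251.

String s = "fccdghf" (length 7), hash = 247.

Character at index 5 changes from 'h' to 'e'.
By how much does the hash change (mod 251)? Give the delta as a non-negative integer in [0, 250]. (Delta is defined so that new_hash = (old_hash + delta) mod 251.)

Answer: 230

Derivation:
Delta formula: (val(new) - val(old)) * B^(n-1-k) mod M
  val('e') - val('h') = 5 - 8 = -3
  B^(n-1-k) = 7^1 mod 251 = 7
  Delta = -3 * 7 mod 251 = 230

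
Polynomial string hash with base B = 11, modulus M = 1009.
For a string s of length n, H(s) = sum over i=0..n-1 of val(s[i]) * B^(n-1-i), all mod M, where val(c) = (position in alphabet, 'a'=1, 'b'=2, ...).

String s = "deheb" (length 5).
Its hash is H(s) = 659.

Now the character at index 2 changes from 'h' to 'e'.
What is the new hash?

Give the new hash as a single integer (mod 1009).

val('h') = 8, val('e') = 5
Position k = 2, exponent = n-1-k = 2
B^2 mod M = 11^2 mod 1009 = 121
Delta = (5 - 8) * 121 mod 1009 = 646
New hash = (659 + 646) mod 1009 = 296

Answer: 296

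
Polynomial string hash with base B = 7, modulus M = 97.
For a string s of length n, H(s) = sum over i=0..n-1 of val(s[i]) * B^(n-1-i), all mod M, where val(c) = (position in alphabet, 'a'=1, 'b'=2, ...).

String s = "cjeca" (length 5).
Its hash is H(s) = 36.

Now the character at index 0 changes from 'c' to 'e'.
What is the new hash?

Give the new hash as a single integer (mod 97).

Answer: 85

Derivation:
val('c') = 3, val('e') = 5
Position k = 0, exponent = n-1-k = 4
B^4 mod M = 7^4 mod 97 = 73
Delta = (5 - 3) * 73 mod 97 = 49
New hash = (36 + 49) mod 97 = 85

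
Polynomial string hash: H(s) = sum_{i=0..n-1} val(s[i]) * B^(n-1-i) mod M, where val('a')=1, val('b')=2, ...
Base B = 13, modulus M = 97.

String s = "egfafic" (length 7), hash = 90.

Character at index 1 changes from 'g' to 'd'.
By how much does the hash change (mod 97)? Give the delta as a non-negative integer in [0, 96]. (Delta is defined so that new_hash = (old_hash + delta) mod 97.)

Delta formula: (val(new) - val(old)) * B^(n-1-k) mod M
  val('d') - val('g') = 4 - 7 = -3
  B^(n-1-k) = 13^5 mod 97 = 74
  Delta = -3 * 74 mod 97 = 69

Answer: 69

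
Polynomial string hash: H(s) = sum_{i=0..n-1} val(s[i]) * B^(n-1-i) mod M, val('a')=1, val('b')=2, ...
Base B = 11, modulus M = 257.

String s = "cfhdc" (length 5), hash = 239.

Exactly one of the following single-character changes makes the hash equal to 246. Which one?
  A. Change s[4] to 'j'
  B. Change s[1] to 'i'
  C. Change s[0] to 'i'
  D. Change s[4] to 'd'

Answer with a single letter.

Answer: A

Derivation:
Option A: s[4]='c'->'j', delta=(10-3)*11^0 mod 257 = 7, hash=239+7 mod 257 = 246 <-- target
Option B: s[1]='f'->'i', delta=(9-6)*11^3 mod 257 = 138, hash=239+138 mod 257 = 120
Option C: s[0]='c'->'i', delta=(9-3)*11^4 mod 257 = 209, hash=239+209 mod 257 = 191
Option D: s[4]='c'->'d', delta=(4-3)*11^0 mod 257 = 1, hash=239+1 mod 257 = 240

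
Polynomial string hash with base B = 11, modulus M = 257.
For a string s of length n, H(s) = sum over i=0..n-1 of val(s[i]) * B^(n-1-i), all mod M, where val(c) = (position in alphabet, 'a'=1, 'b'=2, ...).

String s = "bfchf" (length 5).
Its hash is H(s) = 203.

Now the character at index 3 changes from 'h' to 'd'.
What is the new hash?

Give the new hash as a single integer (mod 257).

Answer: 159

Derivation:
val('h') = 8, val('d') = 4
Position k = 3, exponent = n-1-k = 1
B^1 mod M = 11^1 mod 257 = 11
Delta = (4 - 8) * 11 mod 257 = 213
New hash = (203 + 213) mod 257 = 159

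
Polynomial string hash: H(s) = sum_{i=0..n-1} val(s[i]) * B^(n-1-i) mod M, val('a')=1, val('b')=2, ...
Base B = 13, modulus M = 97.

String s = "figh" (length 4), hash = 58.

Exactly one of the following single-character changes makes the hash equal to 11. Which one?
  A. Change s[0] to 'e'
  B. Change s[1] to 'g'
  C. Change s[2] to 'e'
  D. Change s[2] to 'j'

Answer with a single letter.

Option A: s[0]='f'->'e', delta=(5-6)*13^3 mod 97 = 34, hash=58+34 mod 97 = 92
Option B: s[1]='i'->'g', delta=(7-9)*13^2 mod 97 = 50, hash=58+50 mod 97 = 11 <-- target
Option C: s[2]='g'->'e', delta=(5-7)*13^1 mod 97 = 71, hash=58+71 mod 97 = 32
Option D: s[2]='g'->'j', delta=(10-7)*13^1 mod 97 = 39, hash=58+39 mod 97 = 0

Answer: B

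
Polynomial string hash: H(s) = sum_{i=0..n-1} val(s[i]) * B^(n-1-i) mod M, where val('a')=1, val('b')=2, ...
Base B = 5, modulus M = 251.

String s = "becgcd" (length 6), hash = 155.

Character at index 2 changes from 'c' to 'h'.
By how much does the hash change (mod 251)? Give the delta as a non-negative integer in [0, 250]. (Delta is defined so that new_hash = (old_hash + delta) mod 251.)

Delta formula: (val(new) - val(old)) * B^(n-1-k) mod M
  val('h') - val('c') = 8 - 3 = 5
  B^(n-1-k) = 5^3 mod 251 = 125
  Delta = 5 * 125 mod 251 = 123

Answer: 123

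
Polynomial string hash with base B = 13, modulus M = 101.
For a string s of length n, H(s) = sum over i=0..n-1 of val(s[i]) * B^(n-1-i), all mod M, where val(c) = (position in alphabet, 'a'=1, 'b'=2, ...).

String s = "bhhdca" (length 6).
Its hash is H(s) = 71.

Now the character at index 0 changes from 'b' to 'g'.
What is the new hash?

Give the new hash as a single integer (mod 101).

Answer: 55

Derivation:
val('b') = 2, val('g') = 7
Position k = 0, exponent = n-1-k = 5
B^5 mod M = 13^5 mod 101 = 17
Delta = (7 - 2) * 17 mod 101 = 85
New hash = (71 + 85) mod 101 = 55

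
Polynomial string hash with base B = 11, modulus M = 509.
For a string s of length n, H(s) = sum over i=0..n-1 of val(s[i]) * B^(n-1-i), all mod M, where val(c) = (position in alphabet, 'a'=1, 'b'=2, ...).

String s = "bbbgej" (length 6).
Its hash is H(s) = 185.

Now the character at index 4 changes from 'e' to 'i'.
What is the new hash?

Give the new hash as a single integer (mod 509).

val('e') = 5, val('i') = 9
Position k = 4, exponent = n-1-k = 1
B^1 mod M = 11^1 mod 509 = 11
Delta = (9 - 5) * 11 mod 509 = 44
New hash = (185 + 44) mod 509 = 229

Answer: 229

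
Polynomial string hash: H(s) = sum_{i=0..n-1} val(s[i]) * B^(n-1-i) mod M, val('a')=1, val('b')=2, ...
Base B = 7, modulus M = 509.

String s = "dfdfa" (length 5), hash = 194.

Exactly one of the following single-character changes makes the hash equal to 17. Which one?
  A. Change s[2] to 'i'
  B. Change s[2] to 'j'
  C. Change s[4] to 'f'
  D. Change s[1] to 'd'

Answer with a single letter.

Answer: D

Derivation:
Option A: s[2]='d'->'i', delta=(9-4)*7^2 mod 509 = 245, hash=194+245 mod 509 = 439
Option B: s[2]='d'->'j', delta=(10-4)*7^2 mod 509 = 294, hash=194+294 mod 509 = 488
Option C: s[4]='a'->'f', delta=(6-1)*7^0 mod 509 = 5, hash=194+5 mod 509 = 199
Option D: s[1]='f'->'d', delta=(4-6)*7^3 mod 509 = 332, hash=194+332 mod 509 = 17 <-- target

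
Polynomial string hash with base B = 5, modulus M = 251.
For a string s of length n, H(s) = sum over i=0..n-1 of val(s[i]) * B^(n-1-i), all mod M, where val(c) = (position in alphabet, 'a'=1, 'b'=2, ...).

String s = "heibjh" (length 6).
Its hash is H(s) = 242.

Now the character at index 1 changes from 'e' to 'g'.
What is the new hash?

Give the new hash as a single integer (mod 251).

Answer: 237

Derivation:
val('e') = 5, val('g') = 7
Position k = 1, exponent = n-1-k = 4
B^4 mod M = 5^4 mod 251 = 123
Delta = (7 - 5) * 123 mod 251 = 246
New hash = (242 + 246) mod 251 = 237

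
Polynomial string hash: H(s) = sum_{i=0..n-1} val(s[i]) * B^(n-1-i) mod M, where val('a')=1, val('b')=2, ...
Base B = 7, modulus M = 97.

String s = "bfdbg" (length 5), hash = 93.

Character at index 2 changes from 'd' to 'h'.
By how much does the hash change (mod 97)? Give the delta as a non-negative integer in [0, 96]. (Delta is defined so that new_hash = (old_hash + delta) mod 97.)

Answer: 2

Derivation:
Delta formula: (val(new) - val(old)) * B^(n-1-k) mod M
  val('h') - val('d') = 8 - 4 = 4
  B^(n-1-k) = 7^2 mod 97 = 49
  Delta = 4 * 49 mod 97 = 2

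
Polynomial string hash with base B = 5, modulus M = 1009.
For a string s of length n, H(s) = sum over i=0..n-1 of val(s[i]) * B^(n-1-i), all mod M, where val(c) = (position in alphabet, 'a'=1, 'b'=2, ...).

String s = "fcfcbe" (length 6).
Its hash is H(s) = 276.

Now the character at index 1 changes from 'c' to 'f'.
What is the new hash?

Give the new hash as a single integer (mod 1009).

val('c') = 3, val('f') = 6
Position k = 1, exponent = n-1-k = 4
B^4 mod M = 5^4 mod 1009 = 625
Delta = (6 - 3) * 625 mod 1009 = 866
New hash = (276 + 866) mod 1009 = 133

Answer: 133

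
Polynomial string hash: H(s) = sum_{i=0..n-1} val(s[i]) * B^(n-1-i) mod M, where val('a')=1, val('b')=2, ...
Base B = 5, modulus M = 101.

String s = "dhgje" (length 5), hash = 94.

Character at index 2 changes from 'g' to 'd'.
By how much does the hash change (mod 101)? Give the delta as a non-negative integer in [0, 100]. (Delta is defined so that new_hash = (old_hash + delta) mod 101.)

Delta formula: (val(new) - val(old)) * B^(n-1-k) mod M
  val('d') - val('g') = 4 - 7 = -3
  B^(n-1-k) = 5^2 mod 101 = 25
  Delta = -3 * 25 mod 101 = 26

Answer: 26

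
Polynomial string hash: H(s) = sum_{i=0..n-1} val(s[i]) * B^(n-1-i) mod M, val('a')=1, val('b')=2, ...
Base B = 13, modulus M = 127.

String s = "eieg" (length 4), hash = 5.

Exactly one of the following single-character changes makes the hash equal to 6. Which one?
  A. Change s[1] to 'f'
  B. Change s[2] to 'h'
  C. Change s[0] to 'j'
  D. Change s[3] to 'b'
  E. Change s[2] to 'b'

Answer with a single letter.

Answer: A

Derivation:
Option A: s[1]='i'->'f', delta=(6-9)*13^2 mod 127 = 1, hash=5+1 mod 127 = 6 <-- target
Option B: s[2]='e'->'h', delta=(8-5)*13^1 mod 127 = 39, hash=5+39 mod 127 = 44
Option C: s[0]='e'->'j', delta=(10-5)*13^3 mod 127 = 63, hash=5+63 mod 127 = 68
Option D: s[3]='g'->'b', delta=(2-7)*13^0 mod 127 = 122, hash=5+122 mod 127 = 0
Option E: s[2]='e'->'b', delta=(2-5)*13^1 mod 127 = 88, hash=5+88 mod 127 = 93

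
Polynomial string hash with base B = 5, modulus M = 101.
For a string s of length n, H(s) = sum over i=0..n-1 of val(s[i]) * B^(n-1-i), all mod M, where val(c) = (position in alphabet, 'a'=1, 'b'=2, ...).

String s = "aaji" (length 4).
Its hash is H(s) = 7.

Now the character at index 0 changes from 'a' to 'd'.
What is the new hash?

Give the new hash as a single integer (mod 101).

val('a') = 1, val('d') = 4
Position k = 0, exponent = n-1-k = 3
B^3 mod M = 5^3 mod 101 = 24
Delta = (4 - 1) * 24 mod 101 = 72
New hash = (7 + 72) mod 101 = 79

Answer: 79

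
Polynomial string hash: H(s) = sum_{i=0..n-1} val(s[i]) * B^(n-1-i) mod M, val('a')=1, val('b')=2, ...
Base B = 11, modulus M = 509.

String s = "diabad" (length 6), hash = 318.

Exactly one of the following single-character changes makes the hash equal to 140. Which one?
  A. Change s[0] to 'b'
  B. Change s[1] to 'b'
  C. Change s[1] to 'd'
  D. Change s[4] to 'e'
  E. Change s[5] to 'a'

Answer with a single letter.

Option A: s[0]='d'->'b', delta=(2-4)*11^5 mod 509 = 95, hash=318+95 mod 509 = 413
Option B: s[1]='i'->'b', delta=(2-9)*11^4 mod 509 = 331, hash=318+331 mod 509 = 140 <-- target
Option C: s[1]='i'->'d', delta=(4-9)*11^4 mod 509 = 91, hash=318+91 mod 509 = 409
Option D: s[4]='a'->'e', delta=(5-1)*11^1 mod 509 = 44, hash=318+44 mod 509 = 362
Option E: s[5]='d'->'a', delta=(1-4)*11^0 mod 509 = 506, hash=318+506 mod 509 = 315

Answer: B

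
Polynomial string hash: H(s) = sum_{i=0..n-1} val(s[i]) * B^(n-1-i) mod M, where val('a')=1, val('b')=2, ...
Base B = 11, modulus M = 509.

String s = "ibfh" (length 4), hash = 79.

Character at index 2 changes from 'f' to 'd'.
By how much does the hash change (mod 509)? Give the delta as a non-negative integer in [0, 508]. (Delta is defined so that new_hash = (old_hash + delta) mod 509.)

Delta formula: (val(new) - val(old)) * B^(n-1-k) mod M
  val('d') - val('f') = 4 - 6 = -2
  B^(n-1-k) = 11^1 mod 509 = 11
  Delta = -2 * 11 mod 509 = 487

Answer: 487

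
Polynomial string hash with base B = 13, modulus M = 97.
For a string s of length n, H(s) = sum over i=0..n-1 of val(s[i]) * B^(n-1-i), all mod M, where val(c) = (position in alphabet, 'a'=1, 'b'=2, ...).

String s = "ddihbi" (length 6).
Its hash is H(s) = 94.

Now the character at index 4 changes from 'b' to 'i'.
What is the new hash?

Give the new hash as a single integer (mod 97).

val('b') = 2, val('i') = 9
Position k = 4, exponent = n-1-k = 1
B^1 mod M = 13^1 mod 97 = 13
Delta = (9 - 2) * 13 mod 97 = 91
New hash = (94 + 91) mod 97 = 88

Answer: 88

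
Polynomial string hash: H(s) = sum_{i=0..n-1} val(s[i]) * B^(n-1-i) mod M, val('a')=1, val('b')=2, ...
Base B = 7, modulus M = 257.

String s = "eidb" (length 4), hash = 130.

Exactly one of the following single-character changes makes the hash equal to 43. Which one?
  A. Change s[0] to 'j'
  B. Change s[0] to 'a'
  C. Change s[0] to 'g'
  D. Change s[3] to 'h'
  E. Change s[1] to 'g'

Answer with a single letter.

Answer: B

Derivation:
Option A: s[0]='e'->'j', delta=(10-5)*7^3 mod 257 = 173, hash=130+173 mod 257 = 46
Option B: s[0]='e'->'a', delta=(1-5)*7^3 mod 257 = 170, hash=130+170 mod 257 = 43 <-- target
Option C: s[0]='e'->'g', delta=(7-5)*7^3 mod 257 = 172, hash=130+172 mod 257 = 45
Option D: s[3]='b'->'h', delta=(8-2)*7^0 mod 257 = 6, hash=130+6 mod 257 = 136
Option E: s[1]='i'->'g', delta=(7-9)*7^2 mod 257 = 159, hash=130+159 mod 257 = 32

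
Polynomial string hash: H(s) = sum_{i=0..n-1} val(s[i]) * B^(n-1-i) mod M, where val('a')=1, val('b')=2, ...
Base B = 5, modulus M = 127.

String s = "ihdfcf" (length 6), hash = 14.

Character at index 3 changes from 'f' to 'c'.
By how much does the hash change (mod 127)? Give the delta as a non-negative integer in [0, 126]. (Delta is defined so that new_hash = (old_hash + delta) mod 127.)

Delta formula: (val(new) - val(old)) * B^(n-1-k) mod M
  val('c') - val('f') = 3 - 6 = -3
  B^(n-1-k) = 5^2 mod 127 = 25
  Delta = -3 * 25 mod 127 = 52

Answer: 52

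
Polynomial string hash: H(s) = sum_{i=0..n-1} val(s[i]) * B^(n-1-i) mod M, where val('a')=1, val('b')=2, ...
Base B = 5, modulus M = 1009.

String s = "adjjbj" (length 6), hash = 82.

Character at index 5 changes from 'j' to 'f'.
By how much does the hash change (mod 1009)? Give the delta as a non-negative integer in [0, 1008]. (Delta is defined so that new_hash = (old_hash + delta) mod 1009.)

Delta formula: (val(new) - val(old)) * B^(n-1-k) mod M
  val('f') - val('j') = 6 - 10 = -4
  B^(n-1-k) = 5^0 mod 1009 = 1
  Delta = -4 * 1 mod 1009 = 1005

Answer: 1005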